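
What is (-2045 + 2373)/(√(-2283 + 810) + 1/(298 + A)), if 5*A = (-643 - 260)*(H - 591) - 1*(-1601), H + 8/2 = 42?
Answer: 32960720/14874707667301 - 3312222752800*I*√1473/14874707667301 ≈ 2.2159e-6 - 8.5462*I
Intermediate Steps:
H = 38 (H = -4 + 42 = 38)
A = 100192 (A = ((-643 - 260)*(38 - 591) - 1*(-1601))/5 = (-903*(-553) + 1601)/5 = (499359 + 1601)/5 = (⅕)*500960 = 100192)
(-2045 + 2373)/(√(-2283 + 810) + 1/(298 + A)) = (-2045 + 2373)/(√(-2283 + 810) + 1/(298 + 100192)) = 328/(√(-1473) + 1/100490) = 328/(I*√1473 + 1/100490) = 328/(1/100490 + I*√1473)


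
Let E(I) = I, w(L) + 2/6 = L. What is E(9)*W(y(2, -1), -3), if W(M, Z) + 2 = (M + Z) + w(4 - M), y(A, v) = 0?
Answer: -12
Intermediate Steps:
w(L) = -⅓ + L
W(M, Z) = 5/3 + Z (W(M, Z) = -2 + ((M + Z) + (-⅓ + (4 - M))) = -2 + ((M + Z) + (11/3 - M)) = -2 + (11/3 + Z) = 5/3 + Z)
E(9)*W(y(2, -1), -3) = 9*(5/3 - 3) = 9*(-4/3) = -12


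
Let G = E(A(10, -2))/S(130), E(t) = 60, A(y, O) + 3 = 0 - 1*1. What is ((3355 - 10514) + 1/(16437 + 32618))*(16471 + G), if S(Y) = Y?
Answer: -75198838047976/637715 ≈ -1.1792e+8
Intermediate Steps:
A(y, O) = -4 (A(y, O) = -3 + (0 - 1*1) = -3 + (0 - 1) = -3 - 1 = -4)
G = 6/13 (G = 60/130 = 60*(1/130) = 6/13 ≈ 0.46154)
((3355 - 10514) + 1/(16437 + 32618))*(16471 + G) = ((3355 - 10514) + 1/(16437 + 32618))*(16471 + 6/13) = (-7159 + 1/49055)*(214129/13) = -351184744/49055*214129/13 = -75198838047976/637715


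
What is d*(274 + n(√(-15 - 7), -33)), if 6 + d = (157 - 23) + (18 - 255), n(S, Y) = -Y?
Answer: -33463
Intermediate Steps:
d = -109 (d = -6 + ((157 - 23) + (18 - 255)) = -6 + (134 - 237) = -6 - 103 = -109)
d*(274 + n(√(-15 - 7), -33)) = -109*(274 - 1*(-33)) = -109*(274 + 33) = -109*307 = -33463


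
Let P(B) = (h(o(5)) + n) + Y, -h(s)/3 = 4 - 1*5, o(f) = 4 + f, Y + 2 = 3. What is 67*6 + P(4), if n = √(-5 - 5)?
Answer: 406 + I*√10 ≈ 406.0 + 3.1623*I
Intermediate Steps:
Y = 1 (Y = -2 + 3 = 1)
h(s) = 3 (h(s) = -3*(4 - 1*5) = -3*(4 - 5) = -3*(-1) = 3)
n = I*√10 (n = √(-10) = I*√10 ≈ 3.1623*I)
P(B) = 4 + I*√10 (P(B) = (3 + I*√10) + 1 = 4 + I*√10)
67*6 + P(4) = 67*6 + (4 + I*√10) = 402 + (4 + I*√10) = 406 + I*√10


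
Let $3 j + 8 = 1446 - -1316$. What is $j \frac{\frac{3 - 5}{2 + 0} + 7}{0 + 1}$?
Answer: $5508$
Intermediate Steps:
$j = 918$ ($j = - \frac{8}{3} + \frac{1446 - -1316}{3} = - \frac{8}{3} + \frac{1446 + 1316}{3} = - \frac{8}{3} + \frac{1}{3} \cdot 2762 = - \frac{8}{3} + \frac{2762}{3} = 918$)
$j \frac{\frac{3 - 5}{2 + 0} + 7}{0 + 1} = 918 \frac{\frac{3 - 5}{2 + 0} + 7}{0 + 1} = 918 \frac{- \frac{2}{2} + 7}{1} = 918 \left(\left(-2\right) \frac{1}{2} + 7\right) 1 = 918 \left(-1 + 7\right) 1 = 918 \cdot 6 \cdot 1 = 918 \cdot 6 = 5508$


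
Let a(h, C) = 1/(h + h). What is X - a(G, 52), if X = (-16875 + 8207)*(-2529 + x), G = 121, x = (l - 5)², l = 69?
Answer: -3287026953/242 ≈ -1.3583e+7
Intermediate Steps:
x = 4096 (x = (69 - 5)² = 64² = 4096)
X = -13582756 (X = (-16875 + 8207)*(-2529 + 4096) = -8668*1567 = -13582756)
a(h, C) = 1/(2*h)
X - a(G, 52) = -13582756 - 1/(2*121) = -13582756 - 1*1/242 = -13582756 - 1/242 = -3287026953/242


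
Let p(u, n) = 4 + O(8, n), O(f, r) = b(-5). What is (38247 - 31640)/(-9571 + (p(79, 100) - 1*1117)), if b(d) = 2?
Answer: -6607/10682 ≈ -0.61852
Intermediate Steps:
O(f, r) = 2
p(u, n) = 6 (p(u, n) = 4 + 2 = 6)
(38247 - 31640)/(-9571 + (p(79, 100) - 1*1117)) = (38247 - 31640)/(-9571 + (6 - 1*1117)) = 6607/(-9571 + (6 - 1117)) = 6607/(-9571 - 1111) = 6607/(-10682) = 6607*(-1/10682) = -6607/10682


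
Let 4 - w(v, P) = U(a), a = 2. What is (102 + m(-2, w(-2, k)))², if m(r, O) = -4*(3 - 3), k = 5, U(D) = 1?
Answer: 10404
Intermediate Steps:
w(v, P) = 3 (w(v, P) = 4 - 1*1 = 4 - 1 = 3)
m(r, O) = 0 (m(r, O) = -4*0 = 0)
(102 + m(-2, w(-2, k)))² = (102 + 0)² = 102² = 10404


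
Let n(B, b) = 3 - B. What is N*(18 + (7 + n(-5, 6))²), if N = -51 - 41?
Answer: -22356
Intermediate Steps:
N = -92
N*(18 + (7 + n(-5, 6))²) = -92*(18 + (7 + (3 - 1*(-5)))²) = -92*(18 + (7 + (3 + 5))²) = -92*(18 + (7 + 8)²) = -92*(18 + 15²) = -92*(18 + 225) = -92*243 = -22356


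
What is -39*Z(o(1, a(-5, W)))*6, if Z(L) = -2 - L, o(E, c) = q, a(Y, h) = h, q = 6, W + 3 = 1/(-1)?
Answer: 1872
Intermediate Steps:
W = -4 (W = -3 + 1/(-1) = -3 - 1 = -4)
o(E, c) = 6
-39*Z(o(1, a(-5, W)))*6 = -39*(-2 - 1*6)*6 = -39*(-2 - 6)*6 = -39*(-8)*6 = 312*6 = 1872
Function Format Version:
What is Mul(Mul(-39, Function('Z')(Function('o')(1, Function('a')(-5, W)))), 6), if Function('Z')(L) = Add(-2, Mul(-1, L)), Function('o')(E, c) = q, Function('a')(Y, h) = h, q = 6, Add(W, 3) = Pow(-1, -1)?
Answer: 1872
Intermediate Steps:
W = -4 (W = Add(-3, Pow(-1, -1)) = Add(-3, -1) = -4)
Function('o')(E, c) = 6
Mul(Mul(-39, Function('Z')(Function('o')(1, Function('a')(-5, W)))), 6) = Mul(Mul(-39, Add(-2, Mul(-1, 6))), 6) = Mul(Mul(-39, Add(-2, -6)), 6) = Mul(Mul(-39, -8), 6) = Mul(312, 6) = 1872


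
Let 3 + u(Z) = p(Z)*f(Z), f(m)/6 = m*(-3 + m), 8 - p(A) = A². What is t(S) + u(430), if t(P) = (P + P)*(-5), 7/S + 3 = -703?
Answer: -71901906615184/353 ≈ -2.0369e+11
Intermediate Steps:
S = -7/706 (S = 7/(-3 - 703) = 7/(-706) = 7*(-1/706) = -7/706 ≈ -0.0099150)
t(P) = -10*P (t(P) = (2*P)*(-5) = -10*P)
p(A) = 8 - A²
f(m) = 6*m*(-3 + m) (f(m) = 6*(m*(-3 + m)) = 6*m*(-3 + m))
u(Z) = -3 + 6*Z*(-3 + Z)*(8 - Z²) (u(Z) = -3 + (8 - Z²)*(6*Z*(-3 + Z)) = -3 + 6*Z*(-3 + Z)*(8 - Z²))
t(S) + u(430) = -10*(-7/706) + (-3 - 6*430*(-8 + 430²)*(-3 + 430)) = 35/353 + (-3 - 6*430*(-8 + 184900)*427) = 35/353 + (-3 - 6*430*184892*427) = 35/353 + (-3 - 203688120720) = 35/353 - 203688120723 = -71901906615184/353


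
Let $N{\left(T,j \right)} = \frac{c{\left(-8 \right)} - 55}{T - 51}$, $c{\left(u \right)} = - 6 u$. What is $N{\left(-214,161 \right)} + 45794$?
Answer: $\frac{12135417}{265} \approx 45794.0$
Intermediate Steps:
$N{\left(T,j \right)} = - \frac{7}{-51 + T}$ ($N{\left(T,j \right)} = \frac{\left(-6\right) \left(-8\right) - 55}{T - 51} = \frac{48 - 55}{-51 + T} = - \frac{7}{-51 + T}$)
$N{\left(-214,161 \right)} + 45794 = - \frac{7}{-51 - 214} + 45794 = - \frac{7}{-265} + 45794 = \left(-7\right) \left(- \frac{1}{265}\right) + 45794 = \frac{7}{265} + 45794 = \frac{12135417}{265}$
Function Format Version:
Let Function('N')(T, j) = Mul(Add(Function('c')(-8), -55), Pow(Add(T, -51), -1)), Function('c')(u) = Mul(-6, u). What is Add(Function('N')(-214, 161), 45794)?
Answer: Rational(12135417, 265) ≈ 45794.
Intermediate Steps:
Function('N')(T, j) = Mul(-7, Pow(Add(-51, T), -1)) (Function('N')(T, j) = Mul(Add(Mul(-6, -8), -55), Pow(Add(T, -51), -1)) = Mul(Add(48, -55), Pow(Add(-51, T), -1)) = Mul(-7, Pow(Add(-51, T), -1)))
Add(Function('N')(-214, 161), 45794) = Add(Mul(-7, Pow(Add(-51, -214), -1)), 45794) = Add(Mul(-7, Pow(-265, -1)), 45794) = Add(Mul(-7, Rational(-1, 265)), 45794) = Add(Rational(7, 265), 45794) = Rational(12135417, 265)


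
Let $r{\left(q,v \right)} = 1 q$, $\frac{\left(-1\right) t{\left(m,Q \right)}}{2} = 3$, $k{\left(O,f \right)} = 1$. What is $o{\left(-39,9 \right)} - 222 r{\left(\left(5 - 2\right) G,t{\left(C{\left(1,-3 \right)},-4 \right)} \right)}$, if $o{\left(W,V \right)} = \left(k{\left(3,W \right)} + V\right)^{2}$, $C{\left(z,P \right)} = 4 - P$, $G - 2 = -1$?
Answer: $-566$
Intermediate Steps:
$G = 1$ ($G = 2 - 1 = 1$)
$o{\left(W,V \right)} = \left(1 + V\right)^{2}$
$t{\left(m,Q \right)} = -6$ ($t{\left(m,Q \right)} = \left(-2\right) 3 = -6$)
$r{\left(q,v \right)} = q$
$o{\left(-39,9 \right)} - 222 r{\left(\left(5 - 2\right) G,t{\left(C{\left(1,-3 \right)},-4 \right)} \right)} = \left(1 + 9\right)^{2} - 222 \left(5 - 2\right) 1 = 10^{2} - 222 \cdot 3 \cdot 1 = 100 - 666 = -566$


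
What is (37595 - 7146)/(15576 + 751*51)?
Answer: 30449/53877 ≈ 0.56516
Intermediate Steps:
(37595 - 7146)/(15576 + 751*51) = 30449/(15576 + 38301) = 30449/53877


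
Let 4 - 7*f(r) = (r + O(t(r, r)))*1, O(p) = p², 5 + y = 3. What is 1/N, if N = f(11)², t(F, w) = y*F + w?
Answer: 49/16384 ≈ 0.0029907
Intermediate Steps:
y = -2 (y = -5 + 3 = -2)
t(F, w) = w - 2*F (t(F, w) = -2*F + w = w - 2*F)
f(r) = 4/7 - r/7 - r²/7 (f(r) = 4/7 - (r + (r - 2*r)²)/7 = 4/7 - (r + (-r)²)/7 = 4/7 - (r + r²)/7 = 4/7 + (-r/7 - r²/7) = 4/7 - r/7 - r²/7)
N = 16384/49 (N = (4/7 - ⅐*11 - ⅐*11²)² = (4/7 - 11/7 - ⅐*121)² = (4/7 - 11/7 - 121/7)² = (-128/7)² = 16384/49 ≈ 334.37)
1/N = 1/(16384/49) = 49/16384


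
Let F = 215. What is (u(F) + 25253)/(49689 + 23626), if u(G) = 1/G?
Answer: 5429396/15762725 ≈ 0.34445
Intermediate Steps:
(u(F) + 25253)/(49689 + 23626) = (1/215 + 25253)/(49689 + 23626) = (1/215 + 25253)/73315 = (5429396/215)*(1/73315) = 5429396/15762725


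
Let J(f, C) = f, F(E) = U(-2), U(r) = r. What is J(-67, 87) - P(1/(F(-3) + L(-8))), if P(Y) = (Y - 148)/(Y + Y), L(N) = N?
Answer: -1615/2 ≈ -807.50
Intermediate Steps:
F(E) = -2
P(Y) = (-148 + Y)/(2*Y) (P(Y) = (-148 + Y)/((2*Y)) = (-148 + Y)*(1/(2*Y)) = (-148 + Y)/(2*Y))
J(-67, 87) - P(1/(F(-3) + L(-8))) = -67 - (-148 + 1/(-2 - 8))/(2*(1/(-2 - 8))) = -67 - (-148 + 1/(-10))/(2*(1/(-10))) = -67 - (-148 - 1/10)/(2*(-1/10)) = -67 - (-10)*(-1481)/(2*10) = -67 - 1*1481/2 = -67 - 1481/2 = -1615/2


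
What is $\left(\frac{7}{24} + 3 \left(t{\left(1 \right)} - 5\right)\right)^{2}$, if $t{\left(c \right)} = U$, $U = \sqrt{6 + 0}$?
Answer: $\frac{155713}{576} - \frac{353 \sqrt{6}}{4} \approx 54.168$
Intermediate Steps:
$U = \sqrt{6} \approx 2.4495$
$t{\left(c \right)} = \sqrt{6}$
$\left(\frac{7}{24} + 3 \left(t{\left(1 \right)} - 5\right)\right)^{2} = \left(\frac{7}{24} + 3 \left(\sqrt{6} - 5\right)\right)^{2} = \left(7 \cdot \frac{1}{24} + 3 \left(-5 + \sqrt{6}\right)\right)^{2} = \left(\frac{7}{24} - \left(15 - 3 \sqrt{6}\right)\right)^{2} = \left(- \frac{353}{24} + 3 \sqrt{6}\right)^{2}$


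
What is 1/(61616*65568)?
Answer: 1/4040037888 ≈ 2.4752e-10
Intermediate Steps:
1/(61616*65568) = (1/61616)*(1/65568) = 1/4040037888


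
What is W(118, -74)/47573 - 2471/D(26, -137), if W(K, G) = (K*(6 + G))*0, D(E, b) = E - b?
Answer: -2471/163 ≈ -15.160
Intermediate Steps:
W(K, G) = 0
W(118, -74)/47573 - 2471/D(26, -137) = 0/47573 - 2471/(26 - 1*(-137)) = 0*(1/47573) - 2471/(26 + 137) = 0 - 2471/163 = -2471/163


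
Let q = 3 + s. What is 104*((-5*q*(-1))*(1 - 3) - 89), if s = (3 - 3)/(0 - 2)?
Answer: -12376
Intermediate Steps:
s = 0 (s = 0/(-2) = 0*(-½) = 0)
q = 3 (q = 3 + 0 = 3)
104*((-5*q*(-1))*(1 - 3) - 89) = 104*((-5*3*(-1))*(1 - 3) - 89) = 104*(-15*(-1)*(-2) - 89) = 104*(15*(-2) - 89) = 104*(-30 - 89) = 104*(-119) = -12376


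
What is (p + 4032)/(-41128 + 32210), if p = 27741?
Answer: -4539/1274 ≈ -3.5628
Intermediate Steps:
(p + 4032)/(-41128 + 32210) = (27741 + 4032)/(-41128 + 32210) = 31773/(-8918) = 31773*(-1/8918) = -4539/1274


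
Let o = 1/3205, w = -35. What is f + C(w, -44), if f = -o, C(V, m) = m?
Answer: -141021/3205 ≈ -44.000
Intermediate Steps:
o = 1/3205 ≈ 0.00031201
f = -1/3205 (f = -1*1/3205 = -1/3205 ≈ -0.00031201)
f + C(w, -44) = -1/3205 - 44 = -141021/3205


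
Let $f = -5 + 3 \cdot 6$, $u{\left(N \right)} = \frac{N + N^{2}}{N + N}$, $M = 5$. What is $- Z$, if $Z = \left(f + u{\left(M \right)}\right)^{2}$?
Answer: $-256$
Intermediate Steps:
$u{\left(N \right)} = \frac{N + N^{2}}{2 N}$
$f = 13$ ($f = -5 + 18 = 13$)
$Z = 256$ ($Z = \left(13 + \left(\frac{1}{2} + \frac{1}{2} \cdot 5\right)\right)^{2} = \left(13 + \left(\frac{1}{2} + \frac{5}{2}\right)\right)^{2} = \left(13 + 3\right)^{2} = 16^{2} = 256$)
$- Z = \left(-1\right) 256 = -256$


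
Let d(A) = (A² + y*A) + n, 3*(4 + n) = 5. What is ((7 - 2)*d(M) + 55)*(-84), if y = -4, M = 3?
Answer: -2380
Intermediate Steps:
n = -7/3 (n = -4 + (⅓)*5 = -4 + 5/3 = -7/3 ≈ -2.3333)
d(A) = -7/3 + A² - 4*A (d(A) = (A² - 4*A) - 7/3 = -7/3 + A² - 4*A)
((7 - 2)*d(M) + 55)*(-84) = ((7 - 2)*(-7/3 + 3² - 4*3) + 55)*(-84) = (5*(-7/3 + 9 - 12) + 55)*(-84) = (5*(-16/3) + 55)*(-84) = (-80/3 + 55)*(-84) = (85/3)*(-84) = -2380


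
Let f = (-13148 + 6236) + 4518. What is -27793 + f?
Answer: -30187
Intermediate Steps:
f = -2394 (f = -6912 + 4518 = -2394)
-27793 + f = -27793 - 2394 = -30187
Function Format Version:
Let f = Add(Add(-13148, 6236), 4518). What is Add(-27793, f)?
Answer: -30187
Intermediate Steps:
f = -2394 (f = Add(-6912, 4518) = -2394)
Add(-27793, f) = Add(-27793, -2394) = -30187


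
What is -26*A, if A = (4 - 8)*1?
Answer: 104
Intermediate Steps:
A = -4 (A = -4*1 = -4)
-26*A = -26*(-4) = 104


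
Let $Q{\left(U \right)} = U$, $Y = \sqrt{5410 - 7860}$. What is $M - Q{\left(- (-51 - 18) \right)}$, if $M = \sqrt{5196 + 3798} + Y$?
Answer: $-69 + \sqrt{8994} + 35 i \sqrt{2} \approx 25.837 + 49.497 i$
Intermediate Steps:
$Y = 35 i \sqrt{2}$ ($Y = \sqrt{-2450} = 35 i \sqrt{2} \approx 49.497 i$)
$M = \sqrt{8994} + 35 i \sqrt{2}$ ($M = \sqrt{5196 + 3798} + 35 i \sqrt{2} = \sqrt{8994} + 35 i \sqrt{2} \approx 94.837 + 49.497 i$)
$M - Q{\left(- (-51 - 18) \right)} = \left(\sqrt{8994} + 35 i \sqrt{2}\right) - - (-51 - 18) = \left(\sqrt{8994} + 35 i \sqrt{2}\right) - \left(-1\right) \left(-69\right) = \left(\sqrt{8994} + 35 i \sqrt{2}\right) - 69 = -69 + \sqrt{8994} + 35 i \sqrt{2}$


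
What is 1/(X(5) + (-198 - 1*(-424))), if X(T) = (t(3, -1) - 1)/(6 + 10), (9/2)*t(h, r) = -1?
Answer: 144/32533 ≈ 0.0044263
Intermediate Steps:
t(h, r) = -2/9 (t(h, r) = (2/9)*(-1) = -2/9)
X(T) = -11/144 (X(T) = (-2/9 - 1)/(6 + 10) = -11/9/16 = -11/9*1/16 = -11/144)
1/(X(5) + (-198 - 1*(-424))) = 1/(-11/144 + (-198 - 1*(-424))) = 1/(-11/144 + (-198 + 424)) = 1/(-11/144 + 226) = 1/(32533/144) = 144/32533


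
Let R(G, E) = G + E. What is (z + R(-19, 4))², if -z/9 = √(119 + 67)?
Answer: 15291 + 270*√186 ≈ 18973.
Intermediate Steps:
z = -9*√186 (z = -9*√(119 + 67) = -9*√186 ≈ -122.74)
R(G, E) = E + G
(z + R(-19, 4))² = (-9*√186 + (4 - 19))² = (-9*√186 - 15)² = (-15 - 9*√186)²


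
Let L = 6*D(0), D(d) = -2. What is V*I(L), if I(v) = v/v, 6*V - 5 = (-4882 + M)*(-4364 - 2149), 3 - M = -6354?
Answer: -4803335/3 ≈ -1.6011e+6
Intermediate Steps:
M = 6357 (M = 3 - 1*(-6354) = 3 + 6354 = 6357)
V = -4803335/3 (V = ⅚ + ((-4882 + 6357)*(-4364 - 2149))/6 = ⅚ + (1475*(-6513))/6 = ⅚ + (⅙)*(-9606675) = ⅚ - 3202225/2 = -4803335/3 ≈ -1.6011e+6)
L = -12 (L = 6*(-2) = -12)
I(v) = 1
V*I(L) = -4803335/3*1 = -4803335/3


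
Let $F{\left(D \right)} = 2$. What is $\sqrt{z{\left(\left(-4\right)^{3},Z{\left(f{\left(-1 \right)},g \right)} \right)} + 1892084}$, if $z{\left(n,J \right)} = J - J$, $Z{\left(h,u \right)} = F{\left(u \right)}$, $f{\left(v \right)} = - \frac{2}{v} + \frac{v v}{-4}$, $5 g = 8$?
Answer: $2 \sqrt{473021} \approx 1375.5$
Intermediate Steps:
$g = \frac{8}{5}$ ($g = \frac{1}{5} \cdot 8 = \frac{8}{5} \approx 1.6$)
$f{\left(v \right)} = - \frac{2}{v} - \frac{v^{2}}{4}$ ($f{\left(v \right)} = - \frac{2}{v} + v^{2} \left(- \frac{1}{4}\right) = - \frac{2}{v} - \frac{v^{2}}{4}$)
$Z{\left(h,u \right)} = 2$
$z{\left(n,J \right)} = 0$
$\sqrt{z{\left(\left(-4\right)^{3},Z{\left(f{\left(-1 \right)},g \right)} \right)} + 1892084} = \sqrt{0 + 1892084} = \sqrt{1892084} = 2 \sqrt{473021}$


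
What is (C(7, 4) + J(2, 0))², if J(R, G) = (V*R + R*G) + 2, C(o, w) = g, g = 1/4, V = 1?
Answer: 289/16 ≈ 18.063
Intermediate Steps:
g = ¼ ≈ 0.25000
C(o, w) = ¼
J(R, G) = 2 + R + G*R (J(R, G) = (1*R + R*G) + 2 = (R + G*R) + 2 = 2 + R + G*R)
(C(7, 4) + J(2, 0))² = (¼ + (2 + 2 + 0*2))² = (¼ + (2 + 2 + 0))² = (¼ + 4)² = (17/4)² = 289/16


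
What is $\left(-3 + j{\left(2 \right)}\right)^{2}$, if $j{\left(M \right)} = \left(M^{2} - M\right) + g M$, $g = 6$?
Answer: $121$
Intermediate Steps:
$j{\left(M \right)} = M^{2} + 5 M$ ($j{\left(M \right)} = \left(M^{2} - M\right) + 6 M = M^{2} + 5 M$)
$\left(-3 + j{\left(2 \right)}\right)^{2} = \left(-3 + 2 \left(5 + 2\right)\right)^{2} = \left(-3 + 2 \cdot 7\right)^{2} = \left(-3 + 14\right)^{2} = 11^{2} = 121$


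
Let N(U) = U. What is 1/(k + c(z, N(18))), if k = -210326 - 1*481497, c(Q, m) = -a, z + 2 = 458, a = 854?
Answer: -1/692677 ≈ -1.4437e-6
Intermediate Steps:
z = 456 (z = -2 + 458 = 456)
c(Q, m) = -854 (c(Q, m) = -1*854 = -854)
k = -691823 (k = -210326 - 481497 = -691823)
1/(k + c(z, N(18))) = 1/(-691823 - 854) = 1/(-692677) = -1/692677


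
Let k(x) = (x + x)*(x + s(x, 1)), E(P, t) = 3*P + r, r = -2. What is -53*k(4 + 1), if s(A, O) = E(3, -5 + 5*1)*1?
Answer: -6360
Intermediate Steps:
E(P, t) = -2 + 3*P (E(P, t) = 3*P - 2 = -2 + 3*P)
s(A, O) = 7 (s(A, O) = (-2 + 3*3)*1 = (-2 + 9)*1 = 7*1 = 7)
k(x) = 2*x*(7 + x) (k(x) = (x + x)*(x + 7) = (2*x)*(7 + x) = 2*x*(7 + x))
-53*k(4 + 1) = -106*(4 + 1)*(7 + (4 + 1)) = -106*5*(7 + 5) = -106*5*12 = -53*120 = -6360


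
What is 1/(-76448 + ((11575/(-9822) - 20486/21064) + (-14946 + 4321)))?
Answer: -51722652/4503757734919 ≈ -1.1484e-5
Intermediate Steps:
1/(-76448 + ((11575/(-9822) - 20486/21064) + (-14946 + 4321))) = 1/(-76448 + ((11575*(-1/9822) - 20486*1/21064) - 10625)) = 1/(-76448 + ((-11575/9822 - 10243/10532) - 10625)) = 1/(-76448 + (-111257323/51722652 - 10625)) = 1/(-76448 - 549664434823/51722652) = 1/(-4503757734919/51722652) = -51722652/4503757734919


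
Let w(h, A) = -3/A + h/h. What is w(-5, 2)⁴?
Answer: 1/16 ≈ 0.062500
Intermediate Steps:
w(h, A) = 1 - 3/A (w(h, A) = -3/A + 1 = 1 - 3/A)
w(-5, 2)⁴ = ((-3 + 2)/2)⁴ = ((½)*(-1))⁴ = (-½)⁴ = 1/16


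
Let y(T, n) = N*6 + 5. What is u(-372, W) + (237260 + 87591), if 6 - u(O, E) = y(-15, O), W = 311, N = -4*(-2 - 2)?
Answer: 324756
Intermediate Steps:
N = 16 (N = -4*(-4) = 16)
y(T, n) = 101 (y(T, n) = 16*6 + 5 = 96 + 5 = 101)
u(O, E) = -95 (u(O, E) = 6 - 1*101 = 6 - 101 = -95)
u(-372, W) + (237260 + 87591) = -95 + (237260 + 87591) = -95 + 324851 = 324756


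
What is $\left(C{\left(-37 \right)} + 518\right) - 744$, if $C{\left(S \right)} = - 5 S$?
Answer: $-41$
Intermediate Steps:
$\left(C{\left(-37 \right)} + 518\right) - 744 = \left(\left(-5\right) \left(-37\right) + 518\right) - 744 = \left(185 + 518\right) + \left(-1076 + 332\right) = 703 - 744 = -41$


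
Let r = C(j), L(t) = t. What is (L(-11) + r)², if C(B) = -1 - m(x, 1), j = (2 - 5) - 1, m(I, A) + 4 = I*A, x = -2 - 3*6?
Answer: 144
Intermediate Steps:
x = -20 (x = -2 - 18 = -20)
m(I, A) = -4 + A*I (m(I, A) = -4 + I*A = -4 + A*I)
j = -4 (j = -3 - 1 = -4)
C(B) = 23 (C(B) = -1 - (-4 + 1*(-20)) = -1 - (-4 - 20) = -1 - 1*(-24) = -1 + 24 = 23)
r = 23
(L(-11) + r)² = (-11 + 23)² = 12² = 144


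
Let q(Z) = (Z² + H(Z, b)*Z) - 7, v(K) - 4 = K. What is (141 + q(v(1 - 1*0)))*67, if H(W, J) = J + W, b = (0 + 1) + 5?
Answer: 14338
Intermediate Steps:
v(K) = 4 + K
b = 6 (b = 1 + 5 = 6)
q(Z) = -7 + Z² + Z*(6 + Z) (q(Z) = (Z² + (6 + Z)*Z) - 7 = (Z² + Z*(6 + Z)) - 7 = -7 + Z² + Z*(6 + Z))
(141 + q(v(1 - 1*0)))*67 = (141 + (-7 + (4 + (1 - 1*0))² + (4 + (1 - 1*0))*(6 + (4 + (1 - 1*0)))))*67 = (141 + (-7 + (4 + (1 + 0))² + (4 + (1 + 0))*(6 + (4 + (1 + 0)))))*67 = (141 + (-7 + (4 + 1)² + (4 + 1)*(6 + (4 + 1))))*67 = (141 + (-7 + 5² + 5*(6 + 5)))*67 = (141 + (-7 + 25 + 5*11))*67 = (141 + (-7 + 25 + 55))*67 = (141 + 73)*67 = 214*67 = 14338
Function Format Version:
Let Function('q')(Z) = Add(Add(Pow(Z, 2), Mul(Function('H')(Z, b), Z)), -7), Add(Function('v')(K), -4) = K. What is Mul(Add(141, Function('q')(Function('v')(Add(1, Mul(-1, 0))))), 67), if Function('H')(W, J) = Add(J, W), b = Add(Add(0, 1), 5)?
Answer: 14338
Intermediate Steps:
Function('v')(K) = Add(4, K)
b = 6 (b = Add(1, 5) = 6)
Function('q')(Z) = Add(-7, Pow(Z, 2), Mul(Z, Add(6, Z))) (Function('q')(Z) = Add(Add(Pow(Z, 2), Mul(Add(6, Z), Z)), -7) = Add(Add(Pow(Z, 2), Mul(Z, Add(6, Z))), -7) = Add(-7, Pow(Z, 2), Mul(Z, Add(6, Z))))
Mul(Add(141, Function('q')(Function('v')(Add(1, Mul(-1, 0))))), 67) = Mul(Add(141, Add(-7, Pow(Add(4, Add(1, Mul(-1, 0))), 2), Mul(Add(4, Add(1, Mul(-1, 0))), Add(6, Add(4, Add(1, Mul(-1, 0))))))), 67) = Mul(Add(141, Add(-7, Pow(Add(4, Add(1, 0)), 2), Mul(Add(4, Add(1, 0)), Add(6, Add(4, Add(1, 0)))))), 67) = Mul(Add(141, Add(-7, Pow(Add(4, 1), 2), Mul(Add(4, 1), Add(6, Add(4, 1))))), 67) = Mul(Add(141, Add(-7, Pow(5, 2), Mul(5, Add(6, 5)))), 67) = Mul(Add(141, Add(-7, 25, Mul(5, 11))), 67) = Mul(Add(141, Add(-7, 25, 55)), 67) = Mul(Add(141, 73), 67) = Mul(214, 67) = 14338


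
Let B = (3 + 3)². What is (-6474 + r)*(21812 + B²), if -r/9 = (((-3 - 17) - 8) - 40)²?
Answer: -1111263720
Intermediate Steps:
B = 36 (B = 6² = 36)
r = -41616 (r = -9*(((-3 - 17) - 8) - 40)² = -9*((-20 - 8) - 40)² = -9*(-28 - 40)² = -9*(-68)² = -9*4624 = -41616)
(-6474 + r)*(21812 + B²) = (-6474 - 41616)*(21812 + 36²) = -48090*(21812 + 1296) = -48090*23108 = -1111263720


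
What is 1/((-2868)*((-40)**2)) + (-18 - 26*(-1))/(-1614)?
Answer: -6118669/1234387200 ≈ -0.0049568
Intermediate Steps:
1/((-2868)*((-40)**2)) + (-18 - 26*(-1))/(-1614) = -1/2868/1600 + (-18 + 26)*(-1/1614) = -1/2868*1/1600 + 8*(-1/1614) = -1/4588800 - 4/807 = -6118669/1234387200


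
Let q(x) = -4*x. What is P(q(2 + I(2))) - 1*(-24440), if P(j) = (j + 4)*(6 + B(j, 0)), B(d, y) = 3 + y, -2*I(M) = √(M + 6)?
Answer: 24404 + 36*√2 ≈ 24455.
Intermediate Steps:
I(M) = -√(6 + M)/2 (I(M) = -√(M + 6)/2 = -√(6 + M)/2)
P(j) = 36 + 9*j (P(j) = (j + 4)*(6 + (3 + 0)) = (4 + j)*(6 + 3) = (4 + j)*9 = 36 + 9*j)
P(q(2 + I(2))) - 1*(-24440) = (36 + 9*(-4*(2 - √(6 + 2)/2))) - 1*(-24440) = (36 + 9*(-4*(2 - √2))) + 24440 = (36 + 9*(-8 + 4*√2)) + 24440 = (36 + (-72 + 36*√2)) + 24440 = (-36 + 36*√2) + 24440 = 24404 + 36*√2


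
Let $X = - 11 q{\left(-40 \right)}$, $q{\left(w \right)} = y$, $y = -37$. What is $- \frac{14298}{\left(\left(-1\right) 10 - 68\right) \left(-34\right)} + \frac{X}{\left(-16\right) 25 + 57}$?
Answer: $- \frac{997263}{151606} \approx -6.578$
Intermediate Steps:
$q{\left(w \right)} = -37$
$X = 407$ ($X = \left(-11\right) \left(-37\right) = 407$)
$- \frac{14298}{\left(\left(-1\right) 10 - 68\right) \left(-34\right)} + \frac{X}{\left(-16\right) 25 + 57} = - \frac{14298}{\left(\left(-1\right) 10 - 68\right) \left(-34\right)} + \frac{407}{\left(-16\right) 25 + 57} = - \frac{14298}{\left(-10 - 68\right) \left(-34\right)} + \frac{407}{-400 + 57} = - \frac{14298}{\left(-78\right) \left(-34\right)} + \frac{407}{-343} = - \frac{14298}{2652} + 407 \left(- \frac{1}{343}\right) = \left(-14298\right) \frac{1}{2652} - \frac{407}{343} = - \frac{2383}{442} - \frac{407}{343} = - \frac{997263}{151606}$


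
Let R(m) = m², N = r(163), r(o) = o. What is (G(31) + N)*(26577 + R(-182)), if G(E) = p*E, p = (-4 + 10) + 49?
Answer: 111521468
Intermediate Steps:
p = 55 (p = 6 + 49 = 55)
N = 163
G(E) = 55*E
(G(31) + N)*(26577 + R(-182)) = (55*31 + 163)*(26577 + (-182)²) = (1705 + 163)*(26577 + 33124) = 1868*59701 = 111521468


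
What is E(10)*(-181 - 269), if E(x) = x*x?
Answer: -45000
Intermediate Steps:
E(x) = x**2
E(10)*(-181 - 269) = 10**2*(-181 - 269) = 100*(-450) = -45000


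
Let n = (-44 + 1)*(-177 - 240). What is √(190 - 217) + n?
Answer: 17931 + 3*I*√3 ≈ 17931.0 + 5.1962*I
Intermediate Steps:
n = 17931 (n = -43*(-417) = 17931)
√(190 - 217) + n = √(190 - 217) + 17931 = √(-27) + 17931 = 3*I*√3 + 17931 = 17931 + 3*I*√3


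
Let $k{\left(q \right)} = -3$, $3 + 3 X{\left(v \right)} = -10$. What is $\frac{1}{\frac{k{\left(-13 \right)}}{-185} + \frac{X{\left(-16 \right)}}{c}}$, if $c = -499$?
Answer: $\frac{276945}{6896} \approx 40.16$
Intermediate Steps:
$X{\left(v \right)} = - \frac{13}{3}$ ($X{\left(v \right)} = -1 + \frac{1}{3} \left(-10\right) = -1 - \frac{10}{3} = - \frac{13}{3}$)
$\frac{1}{\frac{k{\left(-13 \right)}}{-185} + \frac{X{\left(-16 \right)}}{c}} = \frac{1}{- \frac{3}{-185} - \frac{13}{3 \left(-499\right)}} = \frac{1}{\left(-3\right) \left(- \frac{1}{185}\right) - - \frac{13}{1497}} = \frac{1}{\frac{3}{185} + \frac{13}{1497}} = \frac{1}{\frac{6896}{276945}} = \frac{276945}{6896}$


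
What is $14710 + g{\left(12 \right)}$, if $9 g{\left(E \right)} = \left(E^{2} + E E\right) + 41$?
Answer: $\frac{132719}{9} \approx 14747.0$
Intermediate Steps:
$g{\left(E \right)} = \frac{41}{9} + \frac{2 E^{2}}{9}$ ($g{\left(E \right)} = \frac{\left(E^{2} + E E\right) + 41}{9} = \frac{\left(E^{2} + E^{2}\right) + 41}{9} = \frac{2 E^{2} + 41}{9} = \frac{41 + 2 E^{2}}{9} = \frac{41}{9} + \frac{2 E^{2}}{9}$)
$14710 + g{\left(12 \right)} = 14710 + \left(\frac{41}{9} + \frac{2 \cdot 12^{2}}{9}\right) = 14710 + \left(\frac{41}{9} + \frac{2}{9} \cdot 144\right) = 14710 + \left(\frac{41}{9} + 32\right) = 14710 + \frac{329}{9} = \frac{132719}{9}$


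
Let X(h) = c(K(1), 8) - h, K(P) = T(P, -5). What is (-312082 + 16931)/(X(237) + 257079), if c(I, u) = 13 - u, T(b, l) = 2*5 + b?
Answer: -295151/256847 ≈ -1.1491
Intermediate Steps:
T(b, l) = 10 + b
K(P) = 10 + P
X(h) = 5 - h (X(h) = (13 - 1*8) - h = (13 - 8) - h = 5 - h)
(-312082 + 16931)/(X(237) + 257079) = (-312082 + 16931)/((5 - 1*237) + 257079) = -295151/((5 - 237) + 257079) = -295151/(-232 + 257079) = -295151/256847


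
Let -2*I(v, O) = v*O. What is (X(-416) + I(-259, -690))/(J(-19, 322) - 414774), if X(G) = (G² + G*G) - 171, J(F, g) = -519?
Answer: -256586/415293 ≈ -0.61784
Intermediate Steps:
X(G) = -171 + 2*G² (X(G) = (G² + G²) - 171 = 2*G² - 171 = -171 + 2*G²)
I(v, O) = -O*v/2 (I(v, O) = -v*O/2 = -O*v/2)
(X(-416) + I(-259, -690))/(J(-19, 322) - 414774) = ((-171 + 2*(-416)²) - ½*(-690)*(-259))/(-519 - 414774) = ((-171 + 2*173056) - 89355)/(-415293) = ((-171 + 346112) - 89355)*(-1/415293) = (345941 - 89355)*(-1/415293) = 256586*(-1/415293) = -256586/415293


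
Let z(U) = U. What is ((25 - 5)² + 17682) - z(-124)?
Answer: 18206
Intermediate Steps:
((25 - 5)² + 17682) - z(-124) = ((25 - 5)² + 17682) - 1*(-124) = (20² + 17682) + 124 = (400 + 17682) + 124 = 18082 + 124 = 18206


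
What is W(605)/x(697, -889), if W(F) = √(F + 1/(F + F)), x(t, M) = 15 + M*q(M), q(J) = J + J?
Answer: 3*√813390/173872270 ≈ 1.5561e-5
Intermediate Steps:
q(J) = 2*J
x(t, M) = 15 + 2*M² (x(t, M) = 15 + M*(2*M) = 15 + 2*M²)
W(F) = √(F + 1/(2*F))
W(605)/x(697, -889) = (√(2/605 + 4*605)/2)/(15 + 2*(-889)²) = (√(2*(1/605) + 2420)/2)/(15 + 2*790321) = (√(2/605 + 2420)/2)/(15 + 1580642) = (√(1464102/605)/2)/1580657 = ((3*√813390/55)/2)*(1/1580657) = (3*√813390/110)*(1/1580657) = 3*√813390/173872270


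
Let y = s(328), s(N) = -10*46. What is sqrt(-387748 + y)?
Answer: 4*I*sqrt(24263) ≈ 623.06*I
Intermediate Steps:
s(N) = -460
y = -460
sqrt(-387748 + y) = sqrt(-387748 - 460) = sqrt(-388208) = 4*I*sqrt(24263)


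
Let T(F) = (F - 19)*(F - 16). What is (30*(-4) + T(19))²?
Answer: 14400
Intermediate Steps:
T(F) = (-19 + F)*(-16 + F)
(30*(-4) + T(19))² = (30*(-4) + (304 + 19² - 35*19))² = (-120 + (304 + 361 - 665))² = (-120 + 0)² = (-120)² = 14400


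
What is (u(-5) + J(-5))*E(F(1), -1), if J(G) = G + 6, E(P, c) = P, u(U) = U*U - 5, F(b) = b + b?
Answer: 42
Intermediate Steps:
F(b) = 2*b
u(U) = -5 + U² (u(U) = U² - 5 = -5 + U²)
J(G) = 6 + G
(u(-5) + J(-5))*E(F(1), -1) = ((-5 + (-5)²) + (6 - 5))*(2*1) = ((-5 + 25) + 1)*2 = (20 + 1)*2 = 21*2 = 42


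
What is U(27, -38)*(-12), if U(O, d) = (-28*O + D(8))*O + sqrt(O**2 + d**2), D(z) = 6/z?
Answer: 244701 - 12*sqrt(2173) ≈ 2.4414e+5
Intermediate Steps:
U(O, d) = sqrt(O**2 + d**2) + O*(3/4 - 28*O) (U(O, d) = (-28*O + 6/8)*O + sqrt(O**2 + d**2) = (-28*O + 6*(1/8))*O + sqrt(O**2 + d**2) = (-28*O + 3/4)*O + sqrt(O**2 + d**2) = (3/4 - 28*O)*O + sqrt(O**2 + d**2) = O*(3/4 - 28*O) + sqrt(O**2 + d**2) = sqrt(O**2 + d**2) + O*(3/4 - 28*O))
U(27, -38)*(-12) = (sqrt(27**2 + (-38)**2) - 28*27**2 + (3/4)*27)*(-12) = (sqrt(729 + 1444) - 28*729 + 81/4)*(-12) = (sqrt(2173) - 20412 + 81/4)*(-12) = (-81567/4 + sqrt(2173))*(-12) = 244701 - 12*sqrt(2173)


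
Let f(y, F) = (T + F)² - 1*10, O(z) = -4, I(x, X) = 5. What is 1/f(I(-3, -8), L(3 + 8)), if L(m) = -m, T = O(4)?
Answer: 1/215 ≈ 0.0046512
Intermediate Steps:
T = -4
f(y, F) = -10 + (-4 + F)² (f(y, F) = (-4 + F)² - 1*10 = (-4 + F)² - 10 = -10 + (-4 + F)²)
1/f(I(-3, -8), L(3 + 8)) = 1/(-10 + (-4 - (3 + 8))²) = 1/(-10 + (-4 - 1*11)²) = 1/(-10 + (-4 - 11)²) = 1/(-10 + (-15)²) = 1/(-10 + 225) = 1/215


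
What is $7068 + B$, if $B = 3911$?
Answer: $10979$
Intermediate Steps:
$7068 + B = 7068 + 3911 = 10979$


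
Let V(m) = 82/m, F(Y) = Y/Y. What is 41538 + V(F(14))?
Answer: 41620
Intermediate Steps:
F(Y) = 1
41538 + V(F(14)) = 41538 + 82/1 = 41538 + 82*1 = 41538 + 82 = 41620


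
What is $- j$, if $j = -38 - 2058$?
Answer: $2096$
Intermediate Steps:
$j = -2096$ ($j = -38 - 2058 = -2096$)
$- j = \left(-1\right) \left(-2096\right) = 2096$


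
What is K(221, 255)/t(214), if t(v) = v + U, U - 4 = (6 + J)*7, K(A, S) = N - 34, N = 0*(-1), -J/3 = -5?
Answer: -34/365 ≈ -0.093151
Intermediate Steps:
J = 15 (J = -3*(-5) = 15)
N = 0
K(A, S) = -34 (K(A, S) = 0 - 34 = -34)
U = 151 (U = 4 + (6 + 15)*7 = 4 + 21*7 = 4 + 147 = 151)
t(v) = 151 + v (t(v) = v + 151 = 151 + v)
K(221, 255)/t(214) = -34/(151 + 214) = -34/365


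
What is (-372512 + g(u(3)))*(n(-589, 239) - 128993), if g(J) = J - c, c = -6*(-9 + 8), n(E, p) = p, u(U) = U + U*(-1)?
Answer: 47963182572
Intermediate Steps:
u(U) = 0 (u(U) = U - U = 0)
c = 6 (c = -6*(-1) = 6)
g(J) = -6 + J (g(J) = J - 1*6 = J - 6 = -6 + J)
(-372512 + g(u(3)))*(n(-589, 239) - 128993) = (-372512 + (-6 + 0))*(239 - 128993) = (-372512 - 6)*(-128754) = -372518*(-128754) = 47963182572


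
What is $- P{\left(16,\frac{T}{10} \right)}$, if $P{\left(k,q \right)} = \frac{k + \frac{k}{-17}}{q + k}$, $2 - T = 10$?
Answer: $- \frac{320}{323} \approx -0.99071$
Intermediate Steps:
$T = -8$ ($T = 2 - 10 = -8$)
$P{\left(k,q \right)} = \frac{16 k}{17 \left(k + q\right)}$ ($P{\left(k,q \right)} = \frac{k + k \left(- \frac{1}{17}\right)}{k + q} = \frac{k - \frac{k}{17}}{k + q} = \frac{\frac{16}{17} k}{k + q} = \frac{16 k}{17 \left(k + q\right)}$)
$- P{\left(16,\frac{T}{10} \right)} = - \frac{16 \cdot 16}{17 \left(16 - \frac{8}{10}\right)} = - \frac{16 \cdot 16}{17 \left(16 - \frac{4}{5}\right)} = - \frac{16 \cdot 16}{17 \cdot \frac{76}{5}} = - \frac{16 \cdot 16 \cdot 5}{17 \cdot 76} = \left(-1\right) \frac{320}{323} = - \frac{320}{323}$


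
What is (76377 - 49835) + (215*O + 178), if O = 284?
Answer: 87780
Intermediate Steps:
(76377 - 49835) + (215*O + 178) = (76377 - 49835) + (215*284 + 178) = 26542 + (61060 + 178) = 26542 + 61238 = 87780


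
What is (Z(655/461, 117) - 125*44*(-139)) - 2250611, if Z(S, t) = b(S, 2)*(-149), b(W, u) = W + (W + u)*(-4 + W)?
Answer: -315595404229/212521 ≈ -1.4850e+6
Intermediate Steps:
b(W, u) = W + (-4 + W)*(W + u)
Z(S, t) = 1192 - 149*S² + 149*S (Z(S, t) = (S² - 4*2 - 3*S + S*2)*(-149) = (S² - 8 - 3*S + 2*S)*(-149) = (-8 + S² - S)*(-149) = 1192 - 149*S² + 149*S)
(Z(655/461, 117) - 125*44*(-139)) - 2250611 = ((1192 - 149*(655/461)² + 149*(655/461)) - 125*44*(-139)) - 2250611 = ((1192 - 149*(655*(1/461))² + 149*(655*(1/461))) - 5500*(-139)) - 2250611 = ((1192 - 149*(655/461)² + 149*(655/461)) + 764500) - 2250611 = ((1192 - 149*429025/212521 + 97595/461) + 764500) - 2250611 = ((1192 - 63924725/212521 + 97595/461) + 764500) - 2250611 = (234391602/212521 + 764500) - 2250611 = 162706696102/212521 - 2250611 = -315595404229/212521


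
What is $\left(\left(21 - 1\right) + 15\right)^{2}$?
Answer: $1225$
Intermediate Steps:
$\left(\left(21 - 1\right) + 15\right)^{2} = \left(20 + 15\right)^{2} = 35^{2} = 1225$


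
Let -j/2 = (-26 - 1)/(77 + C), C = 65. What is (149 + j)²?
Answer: 112487236/5041 ≈ 22314.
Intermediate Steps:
j = 27/71 (j = -2*(-26 - 1)/(77 + 65) = -(-54)/142 = -2*(-27/142) = 27/71 ≈ 0.38028)
(149 + j)² = (149 + 27/71)² = (10606/71)² = 112487236/5041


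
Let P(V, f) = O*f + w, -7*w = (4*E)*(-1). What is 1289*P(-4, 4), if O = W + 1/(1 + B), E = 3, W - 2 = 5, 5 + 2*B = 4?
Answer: 340296/7 ≈ 48614.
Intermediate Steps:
B = -½ (B = -5/2 + (½)*4 = -5/2 + 2 = -½ ≈ -0.50000)
W = 7 (W = 2 + 5 = 7)
O = 9 (O = 7 + 1/(1 - ½) = 7 + 1/(½) = 7 + 2 = 9)
w = 12/7 (w = -4*3*(-1)/7 = -12*(-1)/7 = -⅐*(-12) = 12/7 ≈ 1.7143)
P(V, f) = 12/7 + 9*f (P(V, f) = 9*f + 12/7 = 12/7 + 9*f)
1289*P(-4, 4) = 1289*(12/7 + 9*4) = 1289*(12/7 + 36) = 1289*(264/7) = 340296/7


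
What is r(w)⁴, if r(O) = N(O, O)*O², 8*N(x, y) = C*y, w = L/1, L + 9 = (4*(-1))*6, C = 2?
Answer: 1667889514952984961/256 ≈ 6.5152e+15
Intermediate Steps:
L = -33 (L = -9 + (4*(-1))*6 = -9 - 4*6 = -9 - 24 = -33)
w = -33 (w = -33/1 = -33*1 = -33)
N(x, y) = y/4 (N(x, y) = (2*y)/8 = y/4)
r(O) = O³/4 (r(O) = (O/4)*O² = O³/4)
r(w)⁴ = ((¼)*(-33)³)⁴ = ((¼)*(-35937))⁴ = (-35937/4)⁴ = 1667889514952984961/256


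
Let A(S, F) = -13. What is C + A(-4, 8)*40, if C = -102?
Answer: -622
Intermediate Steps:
C + A(-4, 8)*40 = -102 - 13*40 = -102 - 520 = -622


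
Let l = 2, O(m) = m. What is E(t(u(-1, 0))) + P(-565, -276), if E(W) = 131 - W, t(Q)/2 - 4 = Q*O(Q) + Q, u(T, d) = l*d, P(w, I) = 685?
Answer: 808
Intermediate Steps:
u(T, d) = 2*d
t(Q) = 8 + 2*Q + 2*Q² (t(Q) = 8 + 2*(Q*Q + Q) = 8 + 2*(Q² + Q) = 8 + 2*(Q + Q²) = 8 + (2*Q + 2*Q²) = 8 + 2*Q + 2*Q²)
E(t(u(-1, 0))) + P(-565, -276) = (131 - (8 + 2*(2*0) + 2*(2*0)²)) + 685 = (131 - (8 + 2*0 + 2*0²)) + 685 = (131 - (8 + 0 + 2*0)) + 685 = (131 - (8 + 0 + 0)) + 685 = (131 - 1*8) + 685 = (131 - 8) + 685 = 123 + 685 = 808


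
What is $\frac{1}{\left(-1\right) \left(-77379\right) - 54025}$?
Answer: $\frac{1}{23354} \approx 4.2819 \cdot 10^{-5}$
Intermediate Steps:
$\frac{1}{\left(-1\right) \left(-77379\right) - 54025} = \frac{1}{77379 - 54025} = \frac{1}{23354}$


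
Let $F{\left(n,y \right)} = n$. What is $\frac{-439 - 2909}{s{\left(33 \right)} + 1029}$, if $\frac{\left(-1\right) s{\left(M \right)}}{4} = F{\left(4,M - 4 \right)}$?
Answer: $- \frac{3348}{1013} \approx -3.305$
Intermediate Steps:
$s{\left(M \right)} = -16$ ($s{\left(M \right)} = \left(-4\right) 4 = -16$)
$\frac{-439 - 2909}{s{\left(33 \right)} + 1029} = \frac{-439 - 2909}{-16 + 1029} = - \frac{3348}{1013}$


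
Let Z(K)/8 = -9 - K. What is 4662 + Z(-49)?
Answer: 4982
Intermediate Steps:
Z(K) = -72 - 8*K (Z(K) = 8*(-9 - K) = -72 - 8*K)
4662 + Z(-49) = 4662 + (-72 - 8*(-49)) = 4662 + (-72 + 392) = 4662 + 320 = 4982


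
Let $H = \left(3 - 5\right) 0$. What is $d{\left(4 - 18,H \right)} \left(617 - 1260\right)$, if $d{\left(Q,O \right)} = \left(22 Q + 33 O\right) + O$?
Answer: $198044$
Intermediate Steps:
$H = 0$ ($H = \left(-2\right) 0 = 0$)
$d{\left(Q,O \right)} = 22 Q + 34 O$
$d{\left(4 - 18,H \right)} \left(617 - 1260\right) = \left(22 \left(4 - 18\right) + 34 \cdot 0\right) \left(617 - 1260\right) = \left(22 \left(4 - 18\right) + 0\right) \left(-643\right) = \left(22 \left(-14\right) + 0\right) \left(-643\right) = \left(-308 + 0\right) \left(-643\right) = \left(-308\right) \left(-643\right) = 198044$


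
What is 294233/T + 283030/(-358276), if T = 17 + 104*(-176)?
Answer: -55296195959/3275896606 ≈ -16.880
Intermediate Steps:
T = -18287 (T = 17 - 18304 = -18287)
294233/T + 283030/(-358276) = 294233/(-18287) + 283030/(-358276) = 294233*(-1/18287) + 283030*(-1/358276) = -294233/18287 - 141515/179138 = -55296195959/3275896606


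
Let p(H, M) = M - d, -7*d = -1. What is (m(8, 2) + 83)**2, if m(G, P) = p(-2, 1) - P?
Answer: 328329/49 ≈ 6700.6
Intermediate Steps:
d = 1/7 (d = -1/7*(-1) = 1/7 ≈ 0.14286)
p(H, M) = -1/7 + M (p(H, M) = M - 1*1/7 = M - 1/7 = -1/7 + M)
m(G, P) = 6/7 - P (m(G, P) = (-1/7 + 1) - P = 6/7 - P)
(m(8, 2) + 83)**2 = ((6/7 - 1*2) + 83)**2 = ((6/7 - 2) + 83)**2 = (-8/7 + 83)**2 = (573/7)**2 = 328329/49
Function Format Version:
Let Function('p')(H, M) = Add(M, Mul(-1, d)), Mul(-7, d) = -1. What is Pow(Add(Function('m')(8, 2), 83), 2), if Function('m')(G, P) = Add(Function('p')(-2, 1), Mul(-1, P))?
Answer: Rational(328329, 49) ≈ 6700.6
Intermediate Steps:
d = Rational(1, 7) (d = Mul(Rational(-1, 7), -1) = Rational(1, 7) ≈ 0.14286)
Function('p')(H, M) = Add(Rational(-1, 7), M) (Function('p')(H, M) = Add(M, Mul(-1, Rational(1, 7))) = Add(M, Rational(-1, 7)) = Add(Rational(-1, 7), M))
Function('m')(G, P) = Add(Rational(6, 7), Mul(-1, P)) (Function('m')(G, P) = Add(Add(Rational(-1, 7), 1), Mul(-1, P)) = Add(Rational(6, 7), Mul(-1, P)))
Pow(Add(Function('m')(8, 2), 83), 2) = Pow(Add(Add(Rational(6, 7), Mul(-1, 2)), 83), 2) = Pow(Add(Add(Rational(6, 7), -2), 83), 2) = Pow(Add(Rational(-8, 7), 83), 2) = Pow(Rational(573, 7), 2) = Rational(328329, 49)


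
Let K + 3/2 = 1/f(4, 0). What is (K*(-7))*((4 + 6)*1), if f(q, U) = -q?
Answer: 245/2 ≈ 122.50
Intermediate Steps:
K = -7/4 (K = -3/2 + 1/(-1*4) = -3/2 + 1/(-4) = -3/2 - ¼ = -7/4 ≈ -1.7500)
(K*(-7))*((4 + 6)*1) = (-7/4*(-7))*((4 + 6)*1) = 49*(10*1)/4 = (49/4)*10 = 245/2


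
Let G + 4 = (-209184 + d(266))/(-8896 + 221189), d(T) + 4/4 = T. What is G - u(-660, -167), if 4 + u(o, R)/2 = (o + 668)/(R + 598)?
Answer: 272552355/91498283 ≈ 2.9788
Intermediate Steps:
u(o, R) = -8 + 2*(668 + o)/(598 + R) (u(o, R) = -8 + 2*((o + 668)/(R + 598)) = -8 + 2*((668 + o)/(598 + R)) = -8 + 2*(668 + o)/(598 + R))
d(T) = -1 + T
G = -1058091/212293 (G = -4 + (-209184 + (-1 + 266))/(-8896 + 221189) = -4 + (-209184 + 265)/212293 = -4 - 208919*1/212293 = -4 - 208919/212293 = -1058091/212293 ≈ -4.9841)
G - u(-660, -167) = -1058091/212293 - 2*(-1724 - 660 - 4*(-167))/(598 - 167) = -1058091/212293 - 2*(-1724 - 660 + 668)/431 = -1058091/212293 - 2*(-1716)/431 = -1058091/212293 - 1*(-3432/431) = -1058091/212293 + 3432/431 = 272552355/91498283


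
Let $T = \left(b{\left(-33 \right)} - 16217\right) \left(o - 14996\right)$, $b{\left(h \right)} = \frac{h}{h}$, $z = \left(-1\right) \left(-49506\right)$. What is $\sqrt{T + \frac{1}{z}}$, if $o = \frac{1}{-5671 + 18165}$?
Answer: $\frac{\sqrt{23258293787012704866327282}}{309263982} \approx 15594.0$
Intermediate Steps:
$z = 49506$
$b{\left(h \right)} = 1$
$o = \frac{1}{12494} \approx 8.0038 \cdot 10^{-5}$
$T = \frac{1519115066484}{6247}$ ($T = \left(1 - 16217\right) \left(\frac{1}{12494} - 14996\right) = \left(-16216\right) \left(- \frac{187360023}{12494}\right) = \frac{1519115066484}{6247} \approx 2.4318 \cdot 10^{8}$)
$\sqrt{T + \frac{1}{z}} = \sqrt{\frac{1519115066484}{6247} + \frac{1}{49506}} = \sqrt{\frac{75205310481363151}{309263982}} = \frac{\sqrt{23258293787012704866327282}}{309263982}$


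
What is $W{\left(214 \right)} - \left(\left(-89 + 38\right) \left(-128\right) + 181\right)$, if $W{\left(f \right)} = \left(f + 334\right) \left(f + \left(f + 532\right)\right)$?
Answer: $519371$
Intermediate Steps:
$W{\left(f \right)} = \left(334 + f\right) \left(532 + 2 f\right)$ ($W{\left(f \right)} = \left(334 + f\right) \left(f + \left(532 + f\right)\right) = \left(334 + f\right) \left(532 + 2 f\right)$)
$W{\left(214 \right)} - \left(\left(-89 + 38\right) \left(-128\right) + 181\right) = \left(177688 + 2 \cdot 214^{2} + 1200 \cdot 214\right) - \left(\left(-89 + 38\right) \left(-128\right) + 181\right) = \left(177688 + 2 \cdot 45796 + 256800\right) - \left(\left(-51\right) \left(-128\right) + 181\right) = \left(177688 + 91592 + 256800\right) - \left(6528 + 181\right) = 526080 - 6709 = 519371$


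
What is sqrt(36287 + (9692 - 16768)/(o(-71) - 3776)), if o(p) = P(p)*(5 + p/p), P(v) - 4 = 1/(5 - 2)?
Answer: sqrt(204124989)/75 ≈ 190.50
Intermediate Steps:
P(v) = 13/3 (P(v) = 4 + 1/(5 - 2) = 4 + 1/3 = 13/3)
o(p) = 26 (o(p) = 13*(5 + p/p)/3 = 13*(5 + 1)/3 = (13/3)*6 = 26)
sqrt(36287 + (9692 - 16768)/(o(-71) - 3776)) = sqrt(36287 + (9692 - 16768)/(26 - 3776)) = sqrt(36287 - 7076/(-3750)) = sqrt(36287 - 7076*(-1/3750)) = sqrt(36287 + 3538/1875) = sqrt(68041663/1875) = sqrt(204124989)/75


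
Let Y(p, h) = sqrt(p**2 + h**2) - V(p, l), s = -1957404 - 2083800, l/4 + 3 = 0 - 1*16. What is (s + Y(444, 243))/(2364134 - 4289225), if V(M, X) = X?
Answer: 577304/275013 - sqrt(28465)/641697 ≈ 2.0989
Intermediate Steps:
l = -76 (l = -12 + 4*(0 - 1*16) = -12 + 4*(0 - 16) = -12 + 4*(-16) = -12 - 64 = -76)
s = -4041204
Y(p, h) = 76 + sqrt(h**2 + p**2) (Y(p, h) = sqrt(p**2 + h**2) - 1*(-76) = sqrt(h**2 + p**2) + 76 = 76 + sqrt(h**2 + p**2))
(s + Y(444, 243))/(2364134 - 4289225) = (-4041204 + (76 + sqrt(243**2 + 444**2)))/(2364134 - 4289225) = (-4041204 + (76 + sqrt(59049 + 197136)))/(-1925091) = (-4041204 + (76 + sqrt(256185)))*(-1/1925091) = (-4041204 + (76 + 3*sqrt(28465)))*(-1/1925091) = (-4041128 + 3*sqrt(28465))*(-1/1925091) = 577304/275013 - sqrt(28465)/641697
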